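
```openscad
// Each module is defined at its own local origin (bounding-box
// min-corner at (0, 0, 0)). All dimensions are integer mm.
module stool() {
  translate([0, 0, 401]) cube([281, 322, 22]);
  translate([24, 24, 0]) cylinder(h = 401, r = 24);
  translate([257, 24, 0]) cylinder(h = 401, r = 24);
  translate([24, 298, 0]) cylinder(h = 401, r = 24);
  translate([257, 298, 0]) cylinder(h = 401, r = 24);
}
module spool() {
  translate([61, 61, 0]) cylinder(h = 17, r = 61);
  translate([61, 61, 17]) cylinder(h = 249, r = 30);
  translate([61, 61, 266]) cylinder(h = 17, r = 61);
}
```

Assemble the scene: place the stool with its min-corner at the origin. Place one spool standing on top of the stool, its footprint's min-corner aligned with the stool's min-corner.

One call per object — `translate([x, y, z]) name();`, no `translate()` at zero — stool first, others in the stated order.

stool();
translate([0, 0, 423]) spool();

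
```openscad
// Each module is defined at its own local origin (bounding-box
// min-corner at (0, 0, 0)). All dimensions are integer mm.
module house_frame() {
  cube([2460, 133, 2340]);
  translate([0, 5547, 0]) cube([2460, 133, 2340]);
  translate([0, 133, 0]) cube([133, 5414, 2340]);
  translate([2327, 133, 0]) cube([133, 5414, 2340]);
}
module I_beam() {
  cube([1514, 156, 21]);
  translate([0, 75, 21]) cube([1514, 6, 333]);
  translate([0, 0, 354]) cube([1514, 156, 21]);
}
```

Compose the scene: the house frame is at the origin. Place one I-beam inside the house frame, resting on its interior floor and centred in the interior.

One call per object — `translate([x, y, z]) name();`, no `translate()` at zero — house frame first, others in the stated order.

house_frame();
translate([473, 2762, 0]) I_beam();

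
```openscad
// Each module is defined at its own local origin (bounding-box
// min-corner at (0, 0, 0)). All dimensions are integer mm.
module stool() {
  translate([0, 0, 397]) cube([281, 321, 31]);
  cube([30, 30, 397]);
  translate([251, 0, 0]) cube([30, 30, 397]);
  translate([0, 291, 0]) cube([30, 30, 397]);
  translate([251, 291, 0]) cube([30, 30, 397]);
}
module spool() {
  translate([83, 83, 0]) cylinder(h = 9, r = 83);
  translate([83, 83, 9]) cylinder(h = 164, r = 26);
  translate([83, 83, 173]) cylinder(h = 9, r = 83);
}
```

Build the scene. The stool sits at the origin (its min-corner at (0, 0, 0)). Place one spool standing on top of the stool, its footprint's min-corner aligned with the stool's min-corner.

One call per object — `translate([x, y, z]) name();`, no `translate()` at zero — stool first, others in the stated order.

stool();
translate([0, 0, 428]) spool();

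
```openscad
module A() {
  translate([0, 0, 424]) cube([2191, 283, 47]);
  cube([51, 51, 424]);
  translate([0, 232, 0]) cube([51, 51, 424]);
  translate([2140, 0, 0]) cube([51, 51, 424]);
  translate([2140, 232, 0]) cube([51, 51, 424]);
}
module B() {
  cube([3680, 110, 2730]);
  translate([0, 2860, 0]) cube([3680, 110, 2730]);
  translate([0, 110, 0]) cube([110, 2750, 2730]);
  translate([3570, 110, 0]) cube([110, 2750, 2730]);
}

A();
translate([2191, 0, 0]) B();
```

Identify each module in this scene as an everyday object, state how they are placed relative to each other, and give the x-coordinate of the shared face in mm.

A is a bench. B is a house frame. The house frame is against the bench's +x side, with their −y faces flush. The x-coordinate of the shared face is 2191 mm.

The bench's +x face and the house frame's −x face are both at x = 2191 mm.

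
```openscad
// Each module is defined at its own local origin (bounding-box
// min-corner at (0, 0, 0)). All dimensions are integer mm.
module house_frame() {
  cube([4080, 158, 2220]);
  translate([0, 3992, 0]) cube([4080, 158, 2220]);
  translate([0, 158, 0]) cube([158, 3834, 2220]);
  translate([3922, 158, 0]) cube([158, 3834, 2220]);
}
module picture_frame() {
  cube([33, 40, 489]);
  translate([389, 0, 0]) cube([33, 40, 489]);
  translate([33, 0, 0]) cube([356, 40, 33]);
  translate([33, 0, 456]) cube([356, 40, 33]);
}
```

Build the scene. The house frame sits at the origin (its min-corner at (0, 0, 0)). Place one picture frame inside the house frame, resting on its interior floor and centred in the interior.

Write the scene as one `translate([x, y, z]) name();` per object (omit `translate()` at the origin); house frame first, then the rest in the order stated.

house_frame();
translate([1829, 2055, 0]) picture_frame();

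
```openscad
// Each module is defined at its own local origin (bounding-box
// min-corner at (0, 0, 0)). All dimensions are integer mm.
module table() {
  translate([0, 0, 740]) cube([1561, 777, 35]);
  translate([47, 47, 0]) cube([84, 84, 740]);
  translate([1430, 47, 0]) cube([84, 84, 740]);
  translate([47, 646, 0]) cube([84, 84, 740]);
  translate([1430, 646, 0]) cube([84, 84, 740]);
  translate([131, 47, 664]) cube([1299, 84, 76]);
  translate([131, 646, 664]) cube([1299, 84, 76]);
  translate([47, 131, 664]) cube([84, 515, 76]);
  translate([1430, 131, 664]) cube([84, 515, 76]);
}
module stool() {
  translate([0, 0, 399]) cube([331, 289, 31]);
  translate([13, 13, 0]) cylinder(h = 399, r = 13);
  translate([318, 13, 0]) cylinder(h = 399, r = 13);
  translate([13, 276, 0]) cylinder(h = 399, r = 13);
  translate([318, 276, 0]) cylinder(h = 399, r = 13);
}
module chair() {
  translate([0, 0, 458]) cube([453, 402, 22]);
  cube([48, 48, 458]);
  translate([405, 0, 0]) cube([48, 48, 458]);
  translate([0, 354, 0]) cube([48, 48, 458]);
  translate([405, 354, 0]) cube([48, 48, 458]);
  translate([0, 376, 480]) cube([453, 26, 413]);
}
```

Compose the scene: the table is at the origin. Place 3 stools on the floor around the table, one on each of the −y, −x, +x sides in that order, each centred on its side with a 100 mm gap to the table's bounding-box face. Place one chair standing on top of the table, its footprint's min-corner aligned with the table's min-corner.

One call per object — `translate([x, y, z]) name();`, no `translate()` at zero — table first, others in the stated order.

table();
translate([615, -389, 0]) stool();
translate([-431, 244, 0]) stool();
translate([1661, 244, 0]) stool();
translate([0, 0, 775]) chair();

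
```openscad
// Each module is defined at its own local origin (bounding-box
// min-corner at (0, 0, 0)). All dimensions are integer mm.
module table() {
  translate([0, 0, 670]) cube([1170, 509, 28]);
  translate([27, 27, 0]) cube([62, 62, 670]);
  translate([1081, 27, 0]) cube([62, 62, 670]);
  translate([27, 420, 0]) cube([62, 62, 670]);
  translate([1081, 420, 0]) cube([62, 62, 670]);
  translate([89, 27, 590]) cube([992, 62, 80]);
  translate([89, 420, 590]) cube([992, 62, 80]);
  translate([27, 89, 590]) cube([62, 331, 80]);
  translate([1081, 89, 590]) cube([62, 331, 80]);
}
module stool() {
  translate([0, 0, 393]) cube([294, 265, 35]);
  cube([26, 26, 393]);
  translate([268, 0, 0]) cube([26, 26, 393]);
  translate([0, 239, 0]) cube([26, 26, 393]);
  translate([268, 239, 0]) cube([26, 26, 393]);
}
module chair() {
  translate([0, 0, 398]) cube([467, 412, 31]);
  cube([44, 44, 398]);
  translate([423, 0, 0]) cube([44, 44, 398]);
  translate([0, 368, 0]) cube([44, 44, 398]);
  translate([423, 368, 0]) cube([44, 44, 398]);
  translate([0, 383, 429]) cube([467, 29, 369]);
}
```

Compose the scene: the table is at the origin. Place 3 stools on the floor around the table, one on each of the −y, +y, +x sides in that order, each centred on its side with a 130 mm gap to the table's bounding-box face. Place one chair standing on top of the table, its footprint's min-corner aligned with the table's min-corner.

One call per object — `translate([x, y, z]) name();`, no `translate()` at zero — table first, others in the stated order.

table();
translate([438, -395, 0]) stool();
translate([438, 639, 0]) stool();
translate([1300, 122, 0]) stool();
translate([0, 0, 698]) chair();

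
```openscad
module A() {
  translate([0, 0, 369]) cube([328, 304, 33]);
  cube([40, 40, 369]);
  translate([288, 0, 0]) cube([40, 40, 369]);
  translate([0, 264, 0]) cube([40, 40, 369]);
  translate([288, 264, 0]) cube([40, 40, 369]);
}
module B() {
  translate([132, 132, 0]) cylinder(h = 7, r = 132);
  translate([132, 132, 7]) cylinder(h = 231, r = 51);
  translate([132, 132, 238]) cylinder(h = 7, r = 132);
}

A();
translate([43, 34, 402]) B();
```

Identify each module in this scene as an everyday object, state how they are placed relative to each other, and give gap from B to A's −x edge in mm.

The spool's min-x is at 43; the stool's min-x is 0; gap = 43 mm.

A is a stool. B is a spool. The spool is on top of the stool. The gap from the spool to the stool's −x edge is 43 mm.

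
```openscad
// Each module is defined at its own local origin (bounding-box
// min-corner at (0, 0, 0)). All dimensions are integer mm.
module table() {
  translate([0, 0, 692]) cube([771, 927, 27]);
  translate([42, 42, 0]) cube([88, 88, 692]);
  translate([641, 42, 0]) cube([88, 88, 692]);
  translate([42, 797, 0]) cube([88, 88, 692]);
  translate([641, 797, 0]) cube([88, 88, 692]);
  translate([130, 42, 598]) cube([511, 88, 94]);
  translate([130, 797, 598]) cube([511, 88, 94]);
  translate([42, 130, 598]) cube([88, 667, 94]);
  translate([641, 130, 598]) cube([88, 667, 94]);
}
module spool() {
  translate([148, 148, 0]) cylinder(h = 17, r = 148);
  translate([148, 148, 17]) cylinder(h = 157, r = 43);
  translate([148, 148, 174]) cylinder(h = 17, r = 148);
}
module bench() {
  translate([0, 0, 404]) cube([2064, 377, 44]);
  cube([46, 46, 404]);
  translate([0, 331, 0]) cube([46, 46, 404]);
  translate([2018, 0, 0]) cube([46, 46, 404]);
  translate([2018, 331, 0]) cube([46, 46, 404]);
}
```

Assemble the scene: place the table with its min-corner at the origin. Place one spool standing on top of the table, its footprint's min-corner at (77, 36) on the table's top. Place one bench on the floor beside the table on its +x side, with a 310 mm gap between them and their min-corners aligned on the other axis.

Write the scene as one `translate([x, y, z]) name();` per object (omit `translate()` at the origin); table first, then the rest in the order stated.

table();
translate([77, 36, 719]) spool();
translate([1081, 0, 0]) bench();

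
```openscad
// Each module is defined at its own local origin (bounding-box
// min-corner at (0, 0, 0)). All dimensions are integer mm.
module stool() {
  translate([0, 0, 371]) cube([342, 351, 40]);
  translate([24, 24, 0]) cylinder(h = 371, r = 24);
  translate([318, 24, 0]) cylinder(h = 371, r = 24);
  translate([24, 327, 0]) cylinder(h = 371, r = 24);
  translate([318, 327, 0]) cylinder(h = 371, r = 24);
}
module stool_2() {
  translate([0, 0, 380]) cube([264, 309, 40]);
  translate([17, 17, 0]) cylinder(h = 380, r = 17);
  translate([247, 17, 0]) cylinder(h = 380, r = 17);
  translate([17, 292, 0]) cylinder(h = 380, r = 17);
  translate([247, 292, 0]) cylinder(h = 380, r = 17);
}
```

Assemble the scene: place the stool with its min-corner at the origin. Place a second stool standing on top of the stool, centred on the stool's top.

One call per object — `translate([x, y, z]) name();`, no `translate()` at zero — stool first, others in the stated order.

stool();
translate([39, 21, 411]) stool_2();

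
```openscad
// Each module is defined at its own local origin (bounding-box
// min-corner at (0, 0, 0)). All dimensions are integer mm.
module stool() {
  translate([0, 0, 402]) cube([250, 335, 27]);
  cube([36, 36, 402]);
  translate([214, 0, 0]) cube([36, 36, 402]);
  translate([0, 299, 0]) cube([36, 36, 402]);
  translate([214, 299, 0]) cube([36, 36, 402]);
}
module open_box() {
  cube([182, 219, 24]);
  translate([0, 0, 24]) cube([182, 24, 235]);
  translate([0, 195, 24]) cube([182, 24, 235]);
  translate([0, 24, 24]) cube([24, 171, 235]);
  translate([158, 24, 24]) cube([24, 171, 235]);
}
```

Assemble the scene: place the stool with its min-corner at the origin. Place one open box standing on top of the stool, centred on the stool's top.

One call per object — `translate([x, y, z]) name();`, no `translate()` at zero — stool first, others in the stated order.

stool();
translate([34, 58, 429]) open_box();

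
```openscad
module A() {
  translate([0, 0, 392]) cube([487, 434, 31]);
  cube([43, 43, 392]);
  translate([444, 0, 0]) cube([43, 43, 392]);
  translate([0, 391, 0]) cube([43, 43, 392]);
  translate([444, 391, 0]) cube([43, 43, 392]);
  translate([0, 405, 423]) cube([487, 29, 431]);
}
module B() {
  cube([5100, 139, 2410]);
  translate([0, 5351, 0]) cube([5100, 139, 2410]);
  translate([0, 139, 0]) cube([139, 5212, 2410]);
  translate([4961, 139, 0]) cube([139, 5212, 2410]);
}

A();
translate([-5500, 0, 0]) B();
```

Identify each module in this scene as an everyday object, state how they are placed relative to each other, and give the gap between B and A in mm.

A is a chair. B is a house frame. The house frame is on the floor beside the chair on its −x side. The gap between the house frame and the chair is 400 mm.

The house frame's nearest face is 400 mm from the chair's −x face.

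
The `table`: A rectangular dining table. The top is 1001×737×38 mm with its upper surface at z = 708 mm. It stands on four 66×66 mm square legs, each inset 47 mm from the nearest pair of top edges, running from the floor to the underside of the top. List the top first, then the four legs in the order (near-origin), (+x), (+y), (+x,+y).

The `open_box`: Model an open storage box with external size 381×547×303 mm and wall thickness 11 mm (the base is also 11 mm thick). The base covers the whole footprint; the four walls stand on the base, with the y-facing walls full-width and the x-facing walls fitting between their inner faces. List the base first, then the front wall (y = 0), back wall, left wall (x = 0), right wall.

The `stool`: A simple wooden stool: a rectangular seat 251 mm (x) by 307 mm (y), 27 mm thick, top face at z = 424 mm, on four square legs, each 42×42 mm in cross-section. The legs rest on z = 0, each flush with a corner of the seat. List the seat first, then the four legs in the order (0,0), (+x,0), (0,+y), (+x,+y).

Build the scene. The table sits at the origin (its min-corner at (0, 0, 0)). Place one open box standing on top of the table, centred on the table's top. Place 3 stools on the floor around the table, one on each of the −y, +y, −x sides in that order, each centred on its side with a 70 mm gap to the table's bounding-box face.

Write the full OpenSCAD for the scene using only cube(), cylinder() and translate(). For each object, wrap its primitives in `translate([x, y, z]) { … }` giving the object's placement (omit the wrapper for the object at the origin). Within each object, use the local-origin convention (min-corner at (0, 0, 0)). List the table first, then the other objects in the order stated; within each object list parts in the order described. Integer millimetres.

translate([0, 0, 670]) cube([1001, 737, 38]);
translate([47, 47, 0]) cube([66, 66, 670]);
translate([888, 47, 0]) cube([66, 66, 670]);
translate([47, 624, 0]) cube([66, 66, 670]);
translate([888, 624, 0]) cube([66, 66, 670]);
translate([310, 95, 708]) {
  cube([381, 547, 11]);
  translate([0, 0, 11]) cube([381, 11, 292]);
  translate([0, 536, 11]) cube([381, 11, 292]);
  translate([0, 11, 11]) cube([11, 525, 292]);
  translate([370, 11, 11]) cube([11, 525, 292]);
}
translate([375, -377, 0]) {
  translate([0, 0, 397]) cube([251, 307, 27]);
  cube([42, 42, 397]);
  translate([209, 0, 0]) cube([42, 42, 397]);
  translate([0, 265, 0]) cube([42, 42, 397]);
  translate([209, 265, 0]) cube([42, 42, 397]);
}
translate([375, 807, 0]) {
  translate([0, 0, 397]) cube([251, 307, 27]);
  cube([42, 42, 397]);
  translate([209, 0, 0]) cube([42, 42, 397]);
  translate([0, 265, 0]) cube([42, 42, 397]);
  translate([209, 265, 0]) cube([42, 42, 397]);
}
translate([-321, 215, 0]) {
  translate([0, 0, 397]) cube([251, 307, 27]);
  cube([42, 42, 397]);
  translate([209, 0, 0]) cube([42, 42, 397]);
  translate([0, 265, 0]) cube([42, 42, 397]);
  translate([209, 265, 0]) cube([42, 42, 397]);
}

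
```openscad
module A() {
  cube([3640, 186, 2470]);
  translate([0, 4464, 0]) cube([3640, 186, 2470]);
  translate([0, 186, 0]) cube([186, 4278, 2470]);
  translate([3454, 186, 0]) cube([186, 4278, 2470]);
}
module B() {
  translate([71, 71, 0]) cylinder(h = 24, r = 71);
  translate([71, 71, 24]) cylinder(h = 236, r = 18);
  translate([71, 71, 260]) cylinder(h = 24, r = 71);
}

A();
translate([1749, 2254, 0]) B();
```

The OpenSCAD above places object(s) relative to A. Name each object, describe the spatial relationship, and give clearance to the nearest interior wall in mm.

Clearances: x = 1563, y = 2068; minimum 1563 mm.

A is a house frame. B is a spool. The spool sits inside the house frame, centred. The clearance to the nearest interior wall is 1563 mm.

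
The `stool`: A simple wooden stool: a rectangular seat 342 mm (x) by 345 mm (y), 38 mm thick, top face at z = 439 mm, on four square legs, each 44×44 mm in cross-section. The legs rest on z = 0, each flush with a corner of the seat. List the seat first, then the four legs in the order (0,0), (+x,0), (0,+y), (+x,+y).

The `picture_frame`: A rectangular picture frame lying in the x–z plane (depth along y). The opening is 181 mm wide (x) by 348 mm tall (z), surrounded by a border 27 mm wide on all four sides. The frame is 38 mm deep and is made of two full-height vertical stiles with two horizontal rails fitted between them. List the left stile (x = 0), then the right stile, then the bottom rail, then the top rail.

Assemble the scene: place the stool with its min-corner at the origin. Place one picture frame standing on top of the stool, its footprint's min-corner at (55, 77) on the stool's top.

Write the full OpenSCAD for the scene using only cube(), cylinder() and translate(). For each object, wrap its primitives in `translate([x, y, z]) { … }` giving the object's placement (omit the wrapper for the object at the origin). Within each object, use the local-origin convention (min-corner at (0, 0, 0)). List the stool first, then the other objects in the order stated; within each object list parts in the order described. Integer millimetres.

translate([0, 0, 401]) cube([342, 345, 38]);
cube([44, 44, 401]);
translate([298, 0, 0]) cube([44, 44, 401]);
translate([0, 301, 0]) cube([44, 44, 401]);
translate([298, 301, 0]) cube([44, 44, 401]);
translate([55, 77, 439]) {
  cube([27, 38, 402]);
  translate([208, 0, 0]) cube([27, 38, 402]);
  translate([27, 0, 0]) cube([181, 38, 27]);
  translate([27, 0, 375]) cube([181, 38, 27]);
}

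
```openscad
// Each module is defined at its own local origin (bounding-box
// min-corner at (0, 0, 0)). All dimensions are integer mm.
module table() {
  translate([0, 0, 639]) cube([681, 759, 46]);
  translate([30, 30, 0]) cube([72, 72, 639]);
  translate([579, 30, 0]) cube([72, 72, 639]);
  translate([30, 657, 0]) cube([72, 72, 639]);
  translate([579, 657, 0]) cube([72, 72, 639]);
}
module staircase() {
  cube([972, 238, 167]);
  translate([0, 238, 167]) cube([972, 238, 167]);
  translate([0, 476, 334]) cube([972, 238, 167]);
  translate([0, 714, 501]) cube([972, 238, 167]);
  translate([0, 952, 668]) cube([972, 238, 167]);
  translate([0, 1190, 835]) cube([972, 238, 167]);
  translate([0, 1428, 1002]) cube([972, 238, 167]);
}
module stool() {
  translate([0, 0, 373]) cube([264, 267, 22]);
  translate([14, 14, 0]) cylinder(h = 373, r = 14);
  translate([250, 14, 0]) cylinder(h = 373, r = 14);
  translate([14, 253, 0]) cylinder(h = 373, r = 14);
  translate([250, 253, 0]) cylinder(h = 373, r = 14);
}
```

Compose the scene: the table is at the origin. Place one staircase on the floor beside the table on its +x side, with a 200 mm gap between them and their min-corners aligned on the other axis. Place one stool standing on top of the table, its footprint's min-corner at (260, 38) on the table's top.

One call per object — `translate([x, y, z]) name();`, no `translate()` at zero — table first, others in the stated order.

table();
translate([881, 0, 0]) staircase();
translate([260, 38, 685]) stool();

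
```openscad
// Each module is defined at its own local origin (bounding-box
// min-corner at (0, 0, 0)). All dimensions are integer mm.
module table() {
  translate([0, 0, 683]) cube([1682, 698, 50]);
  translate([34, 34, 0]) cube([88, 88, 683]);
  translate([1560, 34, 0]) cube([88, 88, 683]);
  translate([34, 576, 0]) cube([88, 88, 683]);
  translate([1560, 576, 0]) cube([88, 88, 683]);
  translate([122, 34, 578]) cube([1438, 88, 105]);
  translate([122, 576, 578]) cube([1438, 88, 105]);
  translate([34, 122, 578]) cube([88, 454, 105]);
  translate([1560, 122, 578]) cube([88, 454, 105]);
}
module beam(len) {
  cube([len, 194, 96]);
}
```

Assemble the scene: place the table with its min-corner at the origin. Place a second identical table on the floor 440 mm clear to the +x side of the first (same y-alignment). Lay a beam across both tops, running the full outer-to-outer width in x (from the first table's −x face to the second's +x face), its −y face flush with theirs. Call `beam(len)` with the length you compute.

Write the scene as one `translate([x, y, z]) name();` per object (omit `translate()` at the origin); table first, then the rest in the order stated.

table();
translate([2122, 0, 0]) table();
translate([0, 0, 733]) beam(3804);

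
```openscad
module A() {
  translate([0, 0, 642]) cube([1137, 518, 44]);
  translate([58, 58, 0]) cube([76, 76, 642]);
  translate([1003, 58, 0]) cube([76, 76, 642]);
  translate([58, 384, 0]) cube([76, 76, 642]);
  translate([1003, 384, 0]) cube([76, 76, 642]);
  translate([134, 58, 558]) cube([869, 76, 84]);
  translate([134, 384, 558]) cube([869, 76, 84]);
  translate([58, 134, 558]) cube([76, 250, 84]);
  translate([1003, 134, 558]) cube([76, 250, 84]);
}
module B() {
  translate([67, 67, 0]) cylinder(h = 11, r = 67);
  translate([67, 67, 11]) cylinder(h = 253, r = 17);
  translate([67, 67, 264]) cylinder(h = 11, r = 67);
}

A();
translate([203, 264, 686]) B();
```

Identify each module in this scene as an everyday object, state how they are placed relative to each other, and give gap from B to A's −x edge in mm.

The spool's min-x is at 203; the table's min-x is 0; gap = 203 mm.

A is a table. B is a spool. The spool is on top of the table. The gap from the spool to the table's −x edge is 203 mm.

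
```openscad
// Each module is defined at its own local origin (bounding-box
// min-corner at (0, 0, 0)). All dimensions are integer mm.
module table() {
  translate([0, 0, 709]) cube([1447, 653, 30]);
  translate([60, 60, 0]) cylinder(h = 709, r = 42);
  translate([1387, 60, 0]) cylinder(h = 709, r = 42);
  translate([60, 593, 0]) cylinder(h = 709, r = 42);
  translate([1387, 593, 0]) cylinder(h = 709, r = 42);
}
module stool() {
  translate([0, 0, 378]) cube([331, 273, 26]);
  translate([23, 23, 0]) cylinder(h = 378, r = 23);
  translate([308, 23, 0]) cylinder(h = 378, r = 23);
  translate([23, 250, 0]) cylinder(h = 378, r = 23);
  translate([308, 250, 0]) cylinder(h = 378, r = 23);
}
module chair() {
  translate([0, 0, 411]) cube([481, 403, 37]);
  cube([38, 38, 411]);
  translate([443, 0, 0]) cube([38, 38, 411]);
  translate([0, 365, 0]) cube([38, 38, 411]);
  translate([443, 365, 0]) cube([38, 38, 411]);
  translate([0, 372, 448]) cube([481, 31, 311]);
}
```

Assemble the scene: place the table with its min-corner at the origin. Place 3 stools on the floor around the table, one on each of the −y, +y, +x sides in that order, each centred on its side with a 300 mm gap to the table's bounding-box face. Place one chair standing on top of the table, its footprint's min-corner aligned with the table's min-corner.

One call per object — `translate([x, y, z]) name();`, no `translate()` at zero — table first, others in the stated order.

table();
translate([558, -573, 0]) stool();
translate([558, 953, 0]) stool();
translate([1747, 190, 0]) stool();
translate([0, 0, 739]) chair();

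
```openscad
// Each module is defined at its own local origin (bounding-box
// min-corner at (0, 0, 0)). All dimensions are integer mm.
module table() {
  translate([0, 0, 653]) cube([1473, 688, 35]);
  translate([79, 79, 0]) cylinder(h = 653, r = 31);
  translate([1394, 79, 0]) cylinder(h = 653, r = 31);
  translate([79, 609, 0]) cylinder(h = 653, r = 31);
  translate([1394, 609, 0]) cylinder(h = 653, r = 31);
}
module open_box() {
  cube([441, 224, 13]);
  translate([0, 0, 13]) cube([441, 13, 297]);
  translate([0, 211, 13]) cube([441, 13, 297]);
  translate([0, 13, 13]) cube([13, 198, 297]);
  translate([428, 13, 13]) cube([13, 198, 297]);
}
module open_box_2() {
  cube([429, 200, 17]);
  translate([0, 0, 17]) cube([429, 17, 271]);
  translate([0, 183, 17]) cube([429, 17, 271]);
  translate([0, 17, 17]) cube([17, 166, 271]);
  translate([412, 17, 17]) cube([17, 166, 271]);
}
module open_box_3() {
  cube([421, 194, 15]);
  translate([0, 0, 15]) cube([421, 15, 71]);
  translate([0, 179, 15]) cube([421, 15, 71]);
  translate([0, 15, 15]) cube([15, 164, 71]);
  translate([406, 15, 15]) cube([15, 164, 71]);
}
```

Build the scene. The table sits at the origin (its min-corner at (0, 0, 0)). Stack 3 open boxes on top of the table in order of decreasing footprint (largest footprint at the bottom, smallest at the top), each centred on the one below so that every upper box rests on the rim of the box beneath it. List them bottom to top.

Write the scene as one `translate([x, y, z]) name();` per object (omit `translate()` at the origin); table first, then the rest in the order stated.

table();
translate([516, 232, 688]) open_box();
translate([522, 244, 998]) open_box_2();
translate([526, 247, 1286]) open_box_3();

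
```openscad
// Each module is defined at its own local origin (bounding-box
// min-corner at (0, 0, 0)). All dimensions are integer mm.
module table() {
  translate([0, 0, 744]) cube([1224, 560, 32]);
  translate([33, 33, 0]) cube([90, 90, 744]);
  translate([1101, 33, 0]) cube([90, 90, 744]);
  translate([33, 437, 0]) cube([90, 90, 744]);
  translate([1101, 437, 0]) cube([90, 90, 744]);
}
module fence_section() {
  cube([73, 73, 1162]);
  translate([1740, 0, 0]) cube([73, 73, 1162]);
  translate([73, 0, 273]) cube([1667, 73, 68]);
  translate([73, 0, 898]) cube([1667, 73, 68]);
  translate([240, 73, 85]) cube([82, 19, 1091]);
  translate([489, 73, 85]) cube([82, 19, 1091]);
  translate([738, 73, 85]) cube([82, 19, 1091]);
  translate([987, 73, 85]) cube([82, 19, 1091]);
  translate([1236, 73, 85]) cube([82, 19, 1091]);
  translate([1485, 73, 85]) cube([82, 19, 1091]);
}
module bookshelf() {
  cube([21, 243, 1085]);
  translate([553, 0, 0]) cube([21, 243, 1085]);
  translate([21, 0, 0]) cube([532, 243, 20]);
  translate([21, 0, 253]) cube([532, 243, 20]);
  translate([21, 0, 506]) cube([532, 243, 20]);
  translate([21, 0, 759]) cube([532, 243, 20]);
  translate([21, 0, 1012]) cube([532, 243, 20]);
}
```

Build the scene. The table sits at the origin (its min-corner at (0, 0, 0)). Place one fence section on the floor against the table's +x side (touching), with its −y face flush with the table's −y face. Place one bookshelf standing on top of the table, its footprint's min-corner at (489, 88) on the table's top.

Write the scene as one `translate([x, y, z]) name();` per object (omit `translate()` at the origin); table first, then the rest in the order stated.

table();
translate([1224, 0, 0]) fence_section();
translate([489, 88, 776]) bookshelf();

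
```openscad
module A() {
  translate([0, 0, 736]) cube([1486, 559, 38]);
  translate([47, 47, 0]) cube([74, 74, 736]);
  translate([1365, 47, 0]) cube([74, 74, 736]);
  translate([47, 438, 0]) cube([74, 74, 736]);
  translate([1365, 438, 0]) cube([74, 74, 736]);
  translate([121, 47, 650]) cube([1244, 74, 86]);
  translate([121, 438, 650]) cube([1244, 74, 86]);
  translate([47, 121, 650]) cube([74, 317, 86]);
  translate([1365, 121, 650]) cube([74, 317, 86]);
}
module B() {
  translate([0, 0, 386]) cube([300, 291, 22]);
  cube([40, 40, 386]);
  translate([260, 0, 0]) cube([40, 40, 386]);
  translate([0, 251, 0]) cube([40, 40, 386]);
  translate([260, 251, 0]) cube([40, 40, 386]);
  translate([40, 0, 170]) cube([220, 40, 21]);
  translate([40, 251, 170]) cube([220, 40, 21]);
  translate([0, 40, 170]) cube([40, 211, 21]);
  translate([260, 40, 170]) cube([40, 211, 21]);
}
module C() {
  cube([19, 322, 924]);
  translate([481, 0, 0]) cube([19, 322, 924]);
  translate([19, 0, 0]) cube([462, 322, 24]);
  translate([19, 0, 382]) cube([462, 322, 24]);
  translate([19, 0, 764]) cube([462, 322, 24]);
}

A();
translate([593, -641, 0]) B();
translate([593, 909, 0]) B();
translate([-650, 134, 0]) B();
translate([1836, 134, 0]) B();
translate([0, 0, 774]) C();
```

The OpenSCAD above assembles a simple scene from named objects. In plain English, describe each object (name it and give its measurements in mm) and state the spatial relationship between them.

A is a table with a 1486×559 mm rectangular top, 38 mm thick, top surface at z = 774 mm, supported by four 74×74 mm square legs, each inset 47 mm from the nearest pair of top edges, running from the floor. Four apron rails, 74 mm thick and 86 mm tall, run between adjacent legs with their top edges flush with the underside of the top and their outer faces flush with the legs' outer faces.

B is a simple wooden stool: a rectangular seat 300 mm (x) by 291 mm (y), 22 mm thick, top face at z = 408 mm, on four square legs, each 40×40 mm in cross-section. The legs rest on z = 0, each flush with a corner of the seat. Four stretchers, 40 mm wide and 21 mm tall, connect adjacent legs with their undersides at z = 170 mm, each running between the inner faces of the legs it joins and aligned with the legs' outer faces on the other axis.

C is a bookshelf 500 mm wide overall, 322 mm deep and 924 mm tall. The two sides are 19 mm thick vertical panels. 3 horizontal shelves of 24 mm thickness span between the inner faces of the sides; the lowest shelf sits on the floor and shelves are stacked with a clear vertical gap of 358 mm between each pair.

Four stools sit around the table at the −y, +y, −x, +x sides. The bookshelf is on top of the table.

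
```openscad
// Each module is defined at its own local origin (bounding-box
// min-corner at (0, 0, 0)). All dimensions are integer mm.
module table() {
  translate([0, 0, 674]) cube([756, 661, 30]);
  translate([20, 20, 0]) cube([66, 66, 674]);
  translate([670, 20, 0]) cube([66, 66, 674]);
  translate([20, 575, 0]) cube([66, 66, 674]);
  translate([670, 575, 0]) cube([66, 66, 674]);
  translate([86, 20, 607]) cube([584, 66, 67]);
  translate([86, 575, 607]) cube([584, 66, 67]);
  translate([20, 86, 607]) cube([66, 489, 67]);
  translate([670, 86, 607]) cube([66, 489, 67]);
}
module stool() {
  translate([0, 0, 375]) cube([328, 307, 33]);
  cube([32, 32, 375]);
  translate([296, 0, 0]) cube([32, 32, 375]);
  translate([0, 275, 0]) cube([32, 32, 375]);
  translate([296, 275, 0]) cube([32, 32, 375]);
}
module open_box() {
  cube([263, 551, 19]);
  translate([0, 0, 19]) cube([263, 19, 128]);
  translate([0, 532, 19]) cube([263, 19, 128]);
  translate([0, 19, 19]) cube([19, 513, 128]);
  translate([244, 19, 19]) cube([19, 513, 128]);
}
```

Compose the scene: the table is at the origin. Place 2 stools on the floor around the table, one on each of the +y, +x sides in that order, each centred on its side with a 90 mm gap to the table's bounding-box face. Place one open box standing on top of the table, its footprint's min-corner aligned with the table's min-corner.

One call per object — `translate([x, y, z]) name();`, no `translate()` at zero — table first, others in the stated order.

table();
translate([214, 751, 0]) stool();
translate([846, 177, 0]) stool();
translate([0, 0, 704]) open_box();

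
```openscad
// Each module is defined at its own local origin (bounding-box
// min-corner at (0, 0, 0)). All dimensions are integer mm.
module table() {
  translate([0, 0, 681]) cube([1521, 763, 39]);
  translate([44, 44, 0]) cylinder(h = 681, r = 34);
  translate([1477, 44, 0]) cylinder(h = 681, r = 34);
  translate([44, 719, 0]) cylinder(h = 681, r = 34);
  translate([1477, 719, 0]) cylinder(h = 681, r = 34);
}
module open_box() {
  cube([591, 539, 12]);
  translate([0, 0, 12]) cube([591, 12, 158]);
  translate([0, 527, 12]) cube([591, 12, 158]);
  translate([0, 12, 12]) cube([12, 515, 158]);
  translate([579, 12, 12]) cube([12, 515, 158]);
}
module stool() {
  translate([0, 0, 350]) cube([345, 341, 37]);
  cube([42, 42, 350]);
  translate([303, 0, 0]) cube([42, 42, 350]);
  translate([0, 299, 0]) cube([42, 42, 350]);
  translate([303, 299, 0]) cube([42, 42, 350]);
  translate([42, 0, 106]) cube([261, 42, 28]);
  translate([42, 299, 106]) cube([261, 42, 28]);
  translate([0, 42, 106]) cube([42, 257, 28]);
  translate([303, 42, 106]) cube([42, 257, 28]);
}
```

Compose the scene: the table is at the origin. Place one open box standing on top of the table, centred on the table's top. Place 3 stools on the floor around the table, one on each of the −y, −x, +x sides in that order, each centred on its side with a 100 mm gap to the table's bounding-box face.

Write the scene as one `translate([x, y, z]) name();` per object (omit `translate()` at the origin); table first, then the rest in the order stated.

table();
translate([465, 112, 720]) open_box();
translate([588, -441, 0]) stool();
translate([-445, 211, 0]) stool();
translate([1621, 211, 0]) stool();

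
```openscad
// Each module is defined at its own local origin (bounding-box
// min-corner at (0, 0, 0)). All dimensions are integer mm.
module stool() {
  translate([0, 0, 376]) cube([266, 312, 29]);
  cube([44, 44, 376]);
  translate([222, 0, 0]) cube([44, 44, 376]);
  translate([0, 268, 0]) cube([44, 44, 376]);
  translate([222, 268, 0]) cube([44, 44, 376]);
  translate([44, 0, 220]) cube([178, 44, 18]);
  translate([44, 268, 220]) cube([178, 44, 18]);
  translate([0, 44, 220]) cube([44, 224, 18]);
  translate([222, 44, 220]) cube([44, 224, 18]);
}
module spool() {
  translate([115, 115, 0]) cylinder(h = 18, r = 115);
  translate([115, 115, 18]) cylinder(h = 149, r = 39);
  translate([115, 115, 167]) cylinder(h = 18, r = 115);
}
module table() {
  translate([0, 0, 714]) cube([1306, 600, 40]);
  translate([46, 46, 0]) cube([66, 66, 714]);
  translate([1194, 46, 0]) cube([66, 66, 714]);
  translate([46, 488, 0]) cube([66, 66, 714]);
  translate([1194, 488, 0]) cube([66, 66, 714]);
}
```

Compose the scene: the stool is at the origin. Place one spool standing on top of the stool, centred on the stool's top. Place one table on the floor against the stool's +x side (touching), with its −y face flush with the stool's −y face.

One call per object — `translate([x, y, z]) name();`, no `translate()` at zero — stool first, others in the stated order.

stool();
translate([18, 41, 405]) spool();
translate([266, 0, 0]) table();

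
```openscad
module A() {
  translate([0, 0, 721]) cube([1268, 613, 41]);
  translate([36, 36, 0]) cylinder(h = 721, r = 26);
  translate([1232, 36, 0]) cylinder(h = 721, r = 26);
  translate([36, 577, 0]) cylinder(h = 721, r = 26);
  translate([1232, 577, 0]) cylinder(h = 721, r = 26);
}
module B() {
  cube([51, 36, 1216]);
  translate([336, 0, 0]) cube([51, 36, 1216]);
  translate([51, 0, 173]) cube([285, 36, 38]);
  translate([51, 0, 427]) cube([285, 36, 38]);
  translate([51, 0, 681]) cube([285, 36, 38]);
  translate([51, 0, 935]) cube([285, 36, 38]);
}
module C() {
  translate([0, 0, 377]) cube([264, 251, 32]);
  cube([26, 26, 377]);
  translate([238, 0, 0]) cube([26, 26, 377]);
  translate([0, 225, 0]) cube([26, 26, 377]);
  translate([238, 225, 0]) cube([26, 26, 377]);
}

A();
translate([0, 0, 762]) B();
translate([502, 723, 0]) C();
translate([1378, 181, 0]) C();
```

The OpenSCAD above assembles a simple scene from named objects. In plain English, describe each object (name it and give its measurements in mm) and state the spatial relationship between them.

A is a rectangular dining table. The top is 1268×613×41 mm with its upper surface at z = 762 mm. It stands on four round legs of 52 mm diameter, each leg's bounding box inset 10 mm from the nearest pair of top edges, running from the floor to the underside of the top.

B is a straight ladder. Two 51×36 mm vertical rails, 1216 mm tall, stand 387 mm apart (outside-to-outside) with their front faces coplanar on the −y side. 4 rungs, each 36 mm deep and 38 mm tall, span between the inner faces of the rails, front faces flush with the rails. The lowest rung's underside is at z = 173 mm and rungs are spaced 254 mm apart (underside to underside).

C is a simple wooden stool: a rectangular seat 264 mm (x) by 251 mm (y), 32 mm thick, top face at z = 409 mm, on four square legs, each 26×26 mm in cross-section. The legs rest on z = 0, each flush with a corner of the seat.

The ladder is on top of the table. Two stools sit around the table at the +y, +x sides.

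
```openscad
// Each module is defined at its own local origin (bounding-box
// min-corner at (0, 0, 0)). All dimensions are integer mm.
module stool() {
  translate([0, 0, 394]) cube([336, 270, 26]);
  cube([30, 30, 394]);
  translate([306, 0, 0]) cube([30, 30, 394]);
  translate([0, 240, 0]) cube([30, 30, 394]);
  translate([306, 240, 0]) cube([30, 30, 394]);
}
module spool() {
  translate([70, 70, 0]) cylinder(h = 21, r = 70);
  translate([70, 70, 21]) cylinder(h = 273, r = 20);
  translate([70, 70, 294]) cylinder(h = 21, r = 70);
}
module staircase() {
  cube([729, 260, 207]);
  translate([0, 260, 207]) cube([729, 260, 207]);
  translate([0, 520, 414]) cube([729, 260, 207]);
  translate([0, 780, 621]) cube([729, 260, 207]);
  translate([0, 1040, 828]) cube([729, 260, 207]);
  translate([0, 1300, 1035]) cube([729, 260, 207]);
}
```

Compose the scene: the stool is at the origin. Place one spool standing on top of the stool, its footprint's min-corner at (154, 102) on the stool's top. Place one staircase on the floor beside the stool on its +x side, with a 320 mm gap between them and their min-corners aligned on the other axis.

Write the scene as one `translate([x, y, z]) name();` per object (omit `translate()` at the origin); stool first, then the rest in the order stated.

stool();
translate([154, 102, 420]) spool();
translate([656, 0, 0]) staircase();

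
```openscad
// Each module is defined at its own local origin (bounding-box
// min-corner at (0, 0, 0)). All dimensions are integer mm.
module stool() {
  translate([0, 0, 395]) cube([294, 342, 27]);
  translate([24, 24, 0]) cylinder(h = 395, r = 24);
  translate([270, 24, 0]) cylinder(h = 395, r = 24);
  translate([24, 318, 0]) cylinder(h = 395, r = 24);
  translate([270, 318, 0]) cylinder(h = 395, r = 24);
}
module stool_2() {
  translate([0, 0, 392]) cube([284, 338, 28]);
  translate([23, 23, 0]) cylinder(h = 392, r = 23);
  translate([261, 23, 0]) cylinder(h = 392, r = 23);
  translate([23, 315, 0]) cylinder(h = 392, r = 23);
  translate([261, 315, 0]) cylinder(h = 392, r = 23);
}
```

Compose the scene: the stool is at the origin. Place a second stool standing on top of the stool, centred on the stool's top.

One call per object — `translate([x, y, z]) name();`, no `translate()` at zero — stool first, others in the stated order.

stool();
translate([5, 2, 422]) stool_2();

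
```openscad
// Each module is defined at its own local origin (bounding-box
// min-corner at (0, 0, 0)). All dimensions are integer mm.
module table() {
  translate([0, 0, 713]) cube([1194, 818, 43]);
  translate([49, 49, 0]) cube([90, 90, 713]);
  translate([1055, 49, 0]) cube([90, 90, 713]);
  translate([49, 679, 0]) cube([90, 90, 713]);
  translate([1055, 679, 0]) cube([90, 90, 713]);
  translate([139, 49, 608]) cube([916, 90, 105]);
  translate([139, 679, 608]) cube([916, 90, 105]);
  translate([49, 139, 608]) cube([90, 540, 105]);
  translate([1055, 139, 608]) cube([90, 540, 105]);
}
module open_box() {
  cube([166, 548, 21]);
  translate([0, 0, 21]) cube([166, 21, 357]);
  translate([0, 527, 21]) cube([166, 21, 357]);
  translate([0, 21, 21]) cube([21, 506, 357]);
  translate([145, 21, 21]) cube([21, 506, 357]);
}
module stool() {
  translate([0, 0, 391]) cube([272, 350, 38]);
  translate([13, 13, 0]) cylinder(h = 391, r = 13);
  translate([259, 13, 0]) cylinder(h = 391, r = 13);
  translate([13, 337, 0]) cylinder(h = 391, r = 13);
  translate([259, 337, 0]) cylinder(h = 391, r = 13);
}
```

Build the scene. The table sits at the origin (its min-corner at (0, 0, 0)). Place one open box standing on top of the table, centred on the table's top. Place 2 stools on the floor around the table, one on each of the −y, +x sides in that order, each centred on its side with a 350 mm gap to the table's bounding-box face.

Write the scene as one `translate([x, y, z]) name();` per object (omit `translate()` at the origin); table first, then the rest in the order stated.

table();
translate([514, 135, 756]) open_box();
translate([461, -700, 0]) stool();
translate([1544, 234, 0]) stool();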